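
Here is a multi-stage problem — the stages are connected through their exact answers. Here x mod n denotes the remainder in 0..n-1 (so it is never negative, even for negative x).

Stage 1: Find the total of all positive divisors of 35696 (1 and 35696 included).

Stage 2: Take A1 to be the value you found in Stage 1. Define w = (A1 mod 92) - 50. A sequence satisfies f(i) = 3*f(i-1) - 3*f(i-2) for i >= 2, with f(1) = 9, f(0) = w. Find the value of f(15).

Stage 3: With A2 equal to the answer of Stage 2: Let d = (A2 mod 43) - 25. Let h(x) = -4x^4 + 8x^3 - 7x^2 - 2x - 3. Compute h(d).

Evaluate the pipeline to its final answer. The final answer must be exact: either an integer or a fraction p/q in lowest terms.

-180

Stage 1: 35696 = 2^4 * 23 * 97; sigma = (1 + 2 + 4 + 8 + 16) * (1 + 23) * (1 + 97) = 31 * 24 * 98 = 72912; answer 72912
Stage 2: A1 = 72912; w = -2; f(2) = 3*(9) - 3*(-2) = 33; iterating: f(2)=33, f(3)=72, f(4)=117, f(5)=135, f(6)=54, f(7)=-243, f(8)=-891, f(9)=-1944, f(10)=-3159, f(11)=-3645, f(12)=-1458, f(13)=6561, f(14)=24057, f(15)=52488; answer 52488
Stage 3: A2 = 52488; d = 3; -4*(3)^4 + 8*(3)^3 - 7*(3)^2 - 2*(3)^1 - 3 = (-324) + (216) + (-63) + (-6) + (-3) = -180; answer -180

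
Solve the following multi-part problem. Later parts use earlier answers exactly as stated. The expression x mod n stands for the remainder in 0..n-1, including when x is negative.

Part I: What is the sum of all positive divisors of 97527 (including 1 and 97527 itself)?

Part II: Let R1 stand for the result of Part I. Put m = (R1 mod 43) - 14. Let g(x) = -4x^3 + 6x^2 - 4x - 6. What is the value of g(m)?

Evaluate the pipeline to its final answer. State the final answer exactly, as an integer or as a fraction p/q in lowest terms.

-39782

Part I: 97527 = 3 * 19 * 29 * 59; sigma = (1 + 3) * (1 + 19) * (1 + 29) * (1 + 59) = 4 * 20 * 30 * 60 = 144000; answer 144000
Part II: R1 = 144000; m = 22; -4*(22)^3 + 6*(22)^2 - 4*(22)^1 - 6 = (-42592) + (2904) + (-88) + (-6) = -39782; answer -39782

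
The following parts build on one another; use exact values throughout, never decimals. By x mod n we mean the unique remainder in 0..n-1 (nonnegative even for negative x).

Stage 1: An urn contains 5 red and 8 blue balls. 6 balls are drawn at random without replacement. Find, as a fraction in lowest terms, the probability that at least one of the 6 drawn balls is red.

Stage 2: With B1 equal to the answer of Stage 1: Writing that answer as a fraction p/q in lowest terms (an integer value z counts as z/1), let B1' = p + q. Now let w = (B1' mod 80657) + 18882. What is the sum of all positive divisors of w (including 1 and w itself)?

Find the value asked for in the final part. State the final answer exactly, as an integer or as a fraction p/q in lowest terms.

Stage 1: total draws C(13,6) = 1716; complement C(8,6) = 28; favorable 1716 - 28 = 1688; P = 422/429; answer 422/429
Stage 2: B1 = 422/429; threaded value p + q = 851; w = 19733; 19733 = 7 * 2819; sigma = (1 + 7) * (1 + 2819) = 8 * 2820 = 22560; answer 22560

22560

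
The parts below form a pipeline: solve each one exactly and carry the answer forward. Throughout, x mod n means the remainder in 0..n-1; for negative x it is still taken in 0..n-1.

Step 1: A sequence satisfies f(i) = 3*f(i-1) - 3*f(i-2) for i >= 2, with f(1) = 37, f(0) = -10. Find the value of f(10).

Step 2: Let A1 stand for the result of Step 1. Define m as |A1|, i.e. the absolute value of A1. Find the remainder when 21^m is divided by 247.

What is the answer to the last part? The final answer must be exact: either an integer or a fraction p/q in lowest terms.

Step 1: f(2) = 3*(37) - 3*(-10) = 141; iterating: f(2)=141, f(3)=312, f(4)=513, f(5)=603, f(6)=270, f(7)=-999, f(8)=-3807, f(9)=-8424, f(10)=-13851; answer -13851
Step 2: A1 = -13851; m = 13851; squarings mod 247: 21^1=21, 21^2=194, 21^4=92, 21^8=66, 21^16=157, 21^32=196, 21^64=131, 21^128=118, 21^256=92, 21^512=66, 21^1024=157, 21^2048=196, 21^4096=131, 21^8192=118; 21^13851 = 21^1 * 21^2 * 21^8 * 21^16 * 21^512 * 21^1024 * 21^4096 * 21^8192 = 18 (mod 247); answer 18

18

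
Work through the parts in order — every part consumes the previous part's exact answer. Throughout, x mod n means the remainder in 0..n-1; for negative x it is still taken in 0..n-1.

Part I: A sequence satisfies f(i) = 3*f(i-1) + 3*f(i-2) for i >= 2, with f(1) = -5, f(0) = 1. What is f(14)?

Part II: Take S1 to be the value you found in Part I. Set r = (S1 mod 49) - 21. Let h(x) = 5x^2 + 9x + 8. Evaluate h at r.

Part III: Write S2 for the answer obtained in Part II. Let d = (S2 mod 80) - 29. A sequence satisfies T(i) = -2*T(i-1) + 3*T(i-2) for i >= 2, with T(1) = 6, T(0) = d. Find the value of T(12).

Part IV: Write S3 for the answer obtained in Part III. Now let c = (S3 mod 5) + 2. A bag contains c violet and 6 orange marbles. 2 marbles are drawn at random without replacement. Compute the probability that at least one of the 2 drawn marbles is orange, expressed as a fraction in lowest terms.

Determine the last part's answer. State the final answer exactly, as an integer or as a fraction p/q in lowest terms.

Part I: f(2) = 3*(-5) + 3*(1) = -12; iterating: f(2)=-12, f(3)=-51, f(4)=-189, f(5)=-720, f(6)=-2727, f(7)=-10341, f(8)=-39204, f(9)=-148635, f(10)=-563517, f(11)=-2136456, f(12)=-8099919, f(13)=-30709125, f(14)=-116427132; answer -116427132
Part II: S1 = -116427132; r = -17; 5*(-17)^2 + 9*(-17)^1 + 8 = (1445) + (-153) + (8) = 1300; answer 1300
Part III: S2 = 1300; d = -9; T(2) = -2*(6) + 3*(-9) = -39; iterating: T(2)=-39, T(3)=96, T(4)=-309, T(5)=906, T(6)=-2739, T(7)=8196, T(8)=-24609, T(9)=73806, T(10)=-221439, T(11)=664296, T(12)=-1992909; answer -1992909
Part IV: S3 = -1992909; c = 3; total draws C(9,2) = 36; complement C(3,2) = 3; favorable 36 - 3 = 33; P = 11/12; answer 11/12

11/12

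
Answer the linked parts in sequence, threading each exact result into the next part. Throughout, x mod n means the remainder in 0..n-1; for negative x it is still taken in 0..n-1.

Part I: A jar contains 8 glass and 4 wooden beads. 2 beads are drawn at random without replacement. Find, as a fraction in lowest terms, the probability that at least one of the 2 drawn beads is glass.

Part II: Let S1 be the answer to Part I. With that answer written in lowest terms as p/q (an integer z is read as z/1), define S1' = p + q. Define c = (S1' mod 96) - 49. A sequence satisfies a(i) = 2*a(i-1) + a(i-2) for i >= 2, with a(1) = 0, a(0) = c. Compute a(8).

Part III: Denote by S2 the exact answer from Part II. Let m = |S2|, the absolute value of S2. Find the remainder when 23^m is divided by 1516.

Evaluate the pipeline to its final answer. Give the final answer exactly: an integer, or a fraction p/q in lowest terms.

873

Part I: total draws C(12,2) = 66; complement C(4,2) = 6; favorable 66 - 6 = 60; P = 10/11; answer 10/11
Part II: S1 = 10/11; threaded value p + q = 21; c = -28; a(2) = 2*(0) + 1*(-28) = -28; iterating: a(2)=-28, a(3)=-56, a(4)=-140, a(5)=-336, a(6)=-812, a(7)=-1960, a(8)=-4732; answer -4732
Part III: S2 = -4732; m = 4732; squarings mod 1516: 23^1=23, 23^2=529, 23^4=897, 23^8=1129, 23^16=1201, 23^32=685, 23^64=781, 23^128=529, 23^256=897, 23^512=1129, 23^1024=1201, 23^2048=685, 23^4096=781; 23^4732 = 23^4 * 23^8 * 23^16 * 23^32 * 23^64 * 23^512 * 23^4096 = 873 (mod 1516); answer 873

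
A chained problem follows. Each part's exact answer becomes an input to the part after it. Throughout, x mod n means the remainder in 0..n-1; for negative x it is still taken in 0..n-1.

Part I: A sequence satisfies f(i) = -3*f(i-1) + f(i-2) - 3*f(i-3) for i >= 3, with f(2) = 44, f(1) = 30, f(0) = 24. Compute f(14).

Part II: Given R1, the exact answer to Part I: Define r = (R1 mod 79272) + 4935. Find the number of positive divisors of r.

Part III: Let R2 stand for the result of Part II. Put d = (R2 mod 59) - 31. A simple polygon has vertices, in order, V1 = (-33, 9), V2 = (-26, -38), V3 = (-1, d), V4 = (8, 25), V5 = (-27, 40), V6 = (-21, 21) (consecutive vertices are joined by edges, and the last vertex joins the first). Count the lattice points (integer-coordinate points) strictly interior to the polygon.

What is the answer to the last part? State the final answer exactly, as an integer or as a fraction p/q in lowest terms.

2048

Part I: f(3) = -3*(44) + 1*(30) - 3*(24) = -174; iterating: f(3)=-174, f(4)=476, f(5)=-1734, f(6)=6200, f(7)=-21762, f(8)=76688, f(9)=-270426, f(10)=953252, f(11)=-3360246, f(12)=11845268, f(13)=-41755806, f(14)=147193424; answer 147193424
Part II: R1 = 147193424; r = 69527; 69527 = 251 * 277; number of divisors = (1+1) * (1+1) = 4; answer 4
Part III: R2 = 4; d = -27; cross terms: (-33*-38 - -26*9)=1488, (-26*-27 - -1*-38)=664, (-1*25 - 8*-27)=191, (8*40 - -27*25)=995, (-27*21 - -21*40)=273, (-21*9 - -33*21)=504; twice the area = |4115| = 4115; area = 4115/2; boundary points = 1 + 1 + 1 + 5 + 1 + 12 = 21; strictly interior points = area - boundary/2 + 1 = 2048; answer 2048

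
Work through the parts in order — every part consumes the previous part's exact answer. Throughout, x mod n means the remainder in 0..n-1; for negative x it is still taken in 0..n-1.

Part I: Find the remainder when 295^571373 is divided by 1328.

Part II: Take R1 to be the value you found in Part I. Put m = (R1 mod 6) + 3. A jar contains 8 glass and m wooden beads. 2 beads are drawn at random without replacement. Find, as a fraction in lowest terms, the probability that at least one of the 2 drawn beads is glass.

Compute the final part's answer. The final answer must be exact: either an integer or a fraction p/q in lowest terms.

23/30

Part I: squarings mod 1328: 295^1=295, 295^2=705, 295^4=353, 295^8=1105, 295^16=593, 295^32=1057, 295^64=401, 295^128=113, 295^256=817, 295^512=833, 295^1024=673, 295^2048=81, 295^4096=1249, 295^8192=929, 295^16384=1169, 295^32768=49, 295^65536=1073, 295^131072=1281, 295^262144=881, 295^524288=609; 295^571373 = 295^1 * 295^4 * 295^8 * 295^32 * 295^64 * 295^128 * 295^256 * 295^512 * 295^1024 * 295^4096 * 295^8192 * 295^32768 * 295^524288 = 599 (mod 1328); answer 599
Part II: R1 = 599; m = 8; total draws C(16,2) = 120; complement C(8,2) = 28; favorable 120 - 28 = 92; P = 23/30; answer 23/30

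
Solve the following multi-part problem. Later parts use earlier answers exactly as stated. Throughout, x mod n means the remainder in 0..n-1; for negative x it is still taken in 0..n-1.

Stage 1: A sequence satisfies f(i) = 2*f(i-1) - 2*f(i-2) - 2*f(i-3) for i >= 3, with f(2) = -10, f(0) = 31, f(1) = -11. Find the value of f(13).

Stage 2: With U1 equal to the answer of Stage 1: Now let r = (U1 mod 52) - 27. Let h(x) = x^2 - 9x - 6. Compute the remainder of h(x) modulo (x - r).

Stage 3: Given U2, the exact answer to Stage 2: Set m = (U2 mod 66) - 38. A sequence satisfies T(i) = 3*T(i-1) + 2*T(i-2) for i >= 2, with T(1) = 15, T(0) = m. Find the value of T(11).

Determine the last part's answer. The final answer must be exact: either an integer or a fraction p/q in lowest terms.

Stage 1: f(3) = 2*(-10) - 2*(-11) - 2*(31) = -60; iterating: f(3)=-60, f(4)=-78, f(5)=-16, f(6)=244, f(7)=676, f(8)=896, f(9)=-48, f(10)=-3240, f(11)=-8176, f(12)=-9776, f(13)=3280; answer 3280
Stage 2: U1 = 3280; r = -23; remainder = value at the root: 1*(-23)^2 - 9*(-23)^1 - 6 = (529) + (207) + (-6) = 730; answer 730
Stage 3: U2 = 730; m = -34; T(2) = 3*(15) + 2*(-34) = -23; iterating: T(2)=-23, T(3)=-39, T(4)=-163, T(5)=-567, T(6)=-2027, T(7)=-7215, T(8)=-25699, T(9)=-91527, T(10)=-325979, T(11)=-1160991; answer -1160991

-1160991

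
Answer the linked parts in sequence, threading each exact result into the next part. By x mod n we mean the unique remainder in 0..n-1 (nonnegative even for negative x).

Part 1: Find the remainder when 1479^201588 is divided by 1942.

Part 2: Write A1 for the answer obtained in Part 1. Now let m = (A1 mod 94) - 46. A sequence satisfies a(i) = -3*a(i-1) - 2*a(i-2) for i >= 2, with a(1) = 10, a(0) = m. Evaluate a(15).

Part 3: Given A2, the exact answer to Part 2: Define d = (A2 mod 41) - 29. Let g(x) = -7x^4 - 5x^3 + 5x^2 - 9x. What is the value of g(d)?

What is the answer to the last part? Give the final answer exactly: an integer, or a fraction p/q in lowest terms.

-703890

Part 1: squarings mod 1942: 1479^1=1479, 1479^2=749, 1479^4=1705, 1479^8=1793, 1479^16=839, 1479^32=917, 1479^64=3, 1479^128=9, 1479^256=81, 1479^512=735, 1479^1024=349, 1479^2048=1397, 1479^4096=1841, 1479^8192=491, 1479^16384=273, 1479^32768=733, 1479^65536=1297, 1479^131072=437; 1479^201588 = 1479^4 * 1479^16 * 1479^32 * 1479^64 * 1479^256 * 1479^512 * 1479^4096 * 1479^65536 * 1479^131072 = 835 (mod 1942); answer 835
Part 2: A1 = 835; m = 37; a(2) = -3*(10) - 2*(37) = -104; iterating: a(2)=-104, a(3)=292, a(4)=-668, a(5)=1420, a(6)=-2924, a(7)=5932, a(8)=-11948, a(9)=23980, a(10)=-48044, a(11)=96172, a(12)=-192428, a(13)=384940, a(14)=-769964, a(15)=1540012; answer 1540012
Part 3: A2 = 1540012; d = -18; -7*(-18)^4 - 5*(-18)^3 + 5*(-18)^2 - 9*(-18)^1 = (-734832) + (29160) + (1620) + (162) = -703890; answer -703890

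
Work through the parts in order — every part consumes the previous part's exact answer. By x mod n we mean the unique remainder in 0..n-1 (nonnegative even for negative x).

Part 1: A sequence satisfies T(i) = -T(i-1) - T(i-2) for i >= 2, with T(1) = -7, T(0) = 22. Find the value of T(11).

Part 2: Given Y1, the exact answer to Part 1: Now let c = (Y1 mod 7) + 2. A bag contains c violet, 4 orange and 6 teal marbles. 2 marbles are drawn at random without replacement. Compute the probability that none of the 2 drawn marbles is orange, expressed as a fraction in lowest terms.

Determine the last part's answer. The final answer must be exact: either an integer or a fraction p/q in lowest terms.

Part 1: T(2) = -1*(-7) - 1*(22) = -15; iterating: T(2)=-15, T(3)=22, T(4)=-7, T(5)=-15, T(6)=22, T(7)=-7, T(8)=-15, T(9)=22, T(10)=-7, T(11)=-15; answer -15
Part 2: Y1 = -15; c = 8; total draws C(18,2) = 153; favorable C(14,2) = 91; P = 91/153; answer 91/153

91/153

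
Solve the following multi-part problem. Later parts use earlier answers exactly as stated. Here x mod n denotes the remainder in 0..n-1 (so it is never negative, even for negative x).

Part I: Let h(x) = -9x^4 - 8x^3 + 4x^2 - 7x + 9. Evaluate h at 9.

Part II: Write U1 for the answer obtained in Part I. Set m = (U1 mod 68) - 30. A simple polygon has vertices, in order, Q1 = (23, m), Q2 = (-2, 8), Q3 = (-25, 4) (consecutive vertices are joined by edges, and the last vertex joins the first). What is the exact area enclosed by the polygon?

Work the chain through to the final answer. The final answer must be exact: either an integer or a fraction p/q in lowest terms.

337/2

Part I: -9*(9)^4 - 8*(9)^3 + 4*(9)^2 - 7*(9)^1 + 9 = (-59049) + (-5832) + (324) + (-63) + (9) = -64611; answer -64611
Part II: U1 = -64611; m = 27; cross terms: (23*8 - -2*27)=238, (-2*4 - -25*8)=192, (-25*27 - 23*4)=-767; twice the area = |-337| = 337; area = 337/2; answer 337/2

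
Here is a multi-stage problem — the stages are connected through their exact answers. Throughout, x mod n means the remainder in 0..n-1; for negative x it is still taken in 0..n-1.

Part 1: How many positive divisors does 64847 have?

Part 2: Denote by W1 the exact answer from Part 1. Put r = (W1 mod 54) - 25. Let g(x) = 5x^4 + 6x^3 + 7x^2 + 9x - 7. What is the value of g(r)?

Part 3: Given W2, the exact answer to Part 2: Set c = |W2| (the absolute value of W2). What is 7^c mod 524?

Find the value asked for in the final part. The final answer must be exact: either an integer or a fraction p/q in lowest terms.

Part 1: 64847 = 19 * 3413; number of divisors = (1+1) * (1+1) = 4; answer 4
Part 2: W1 = 4; r = -21; 5*(-21)^4 + 6*(-21)^3 + 7*(-21)^2 + 9*(-21)^1 - 7 = (972405) + (-55566) + (3087) + (-189) + (-7) = 919730; answer 919730
Part 3: W2 = 919730; c = 919730; squarings mod 524: 7^1=7, 7^2=49, 7^4=305, 7^8=277, 7^16=225, 7^32=321, 7^64=337, 7^128=385, 7^256=457, 7^512=297, 7^1024=177, 7^2048=413, 7^4096=269, 7^8192=49, 7^16384=305, 7^32768=277, 7^65536=225, 7^131072=321, 7^262144=337, 7^524288=385; 7^919730 = 7^2 * 7^16 * 7^32 * 7^128 * 7^2048 * 7^131072 * 7^262144 * 7^524288 = 193 (mod 524); answer 193

193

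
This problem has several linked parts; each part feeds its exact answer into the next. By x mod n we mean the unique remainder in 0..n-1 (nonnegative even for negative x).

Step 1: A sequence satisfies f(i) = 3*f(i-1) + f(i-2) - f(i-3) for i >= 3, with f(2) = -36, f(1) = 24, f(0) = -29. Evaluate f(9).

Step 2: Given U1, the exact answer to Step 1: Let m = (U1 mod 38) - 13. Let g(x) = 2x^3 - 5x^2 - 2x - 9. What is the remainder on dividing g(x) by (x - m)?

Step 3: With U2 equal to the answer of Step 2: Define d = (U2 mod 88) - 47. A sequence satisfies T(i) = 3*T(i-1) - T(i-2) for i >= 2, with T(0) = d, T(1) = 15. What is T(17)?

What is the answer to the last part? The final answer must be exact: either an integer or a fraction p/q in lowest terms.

Step 1: f(3) = 3*(-36) + 1*(24) - 1*(-29) = -55; iterating: f(3)=-55, f(4)=-225, f(5)=-694, f(6)=-2252, f(7)=-7225, f(8)=-23233, f(9)=-74672; answer -74672
Step 2: U1 = -74672; m = 23; remainder = value at the root: 2*(23)^3 - 5*(23)^2 - 2*(23)^1 - 9 = (24334) + (-2645) + (-46) + (-9) = 21634; answer 21634
Step 3: U2 = 21634; d = 27; T(2) = 3*(15) - 1*(27) = 18; iterating: T(2)=18, T(3)=39, T(4)=99, T(5)=258, T(6)=675, T(7)=1767, T(8)=4626, T(9)=12111, T(10)=31707, T(11)=83010, T(12)=217323, T(13)=568959, T(14)=1489554, T(15)=3899703, T(16)=10209555, T(17)=26728962; answer 26728962

26728962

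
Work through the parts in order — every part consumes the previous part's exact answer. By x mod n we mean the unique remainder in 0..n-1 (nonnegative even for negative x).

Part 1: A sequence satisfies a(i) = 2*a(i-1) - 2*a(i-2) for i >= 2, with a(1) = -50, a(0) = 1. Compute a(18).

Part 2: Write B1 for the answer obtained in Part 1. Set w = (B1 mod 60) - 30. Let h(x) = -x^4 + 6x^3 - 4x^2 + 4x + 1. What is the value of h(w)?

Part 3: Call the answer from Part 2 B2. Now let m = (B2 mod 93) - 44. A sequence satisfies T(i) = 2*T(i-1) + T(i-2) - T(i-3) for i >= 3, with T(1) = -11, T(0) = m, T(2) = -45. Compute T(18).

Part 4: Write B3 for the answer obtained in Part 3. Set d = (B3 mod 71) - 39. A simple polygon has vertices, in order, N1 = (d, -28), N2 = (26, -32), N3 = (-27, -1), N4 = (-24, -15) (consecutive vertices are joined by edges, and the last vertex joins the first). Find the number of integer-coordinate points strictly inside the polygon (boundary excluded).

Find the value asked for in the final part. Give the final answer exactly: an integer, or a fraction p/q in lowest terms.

Part 1: a(2) = 2*(-50) - 2*(1) = -102; iterating: a(2)=-102, a(3)=-104, a(4)=-4, a(5)=200, a(6)=408, a(7)=416, a(8)=16, a(9)=-800, a(10)=-1632, a(11)=-1664, a(12)=-64, a(13)=3200, a(14)=6528, a(15)=6656, a(16)=256, a(17)=-12800, a(18)=-26112; answer -26112
Part 2: B1 = -26112; w = 18; -1*(18)^4 + 6*(18)^3 - 4*(18)^2 + 4*(18)^1 + 1 = (-104976) + (34992) + (-1296) + (72) + (1) = -71207; answer -71207
Part 3: B2 = -71207; m = -13; T(3) = 2*(-45) + 1*(-11) - 1*(-13) = -88; iterating: T(3)=-88, T(4)=-210, T(5)=-463, T(6)=-1048, T(7)=-2349, T(8)=-5283, T(9)=-11867, T(10)=-26668, T(11)=-59920, T(12)=-134641, T(13)=-302534, T(14)=-679789, T(15)=-1527471, T(16)=-3432197, T(17)=-7712076, T(18)=-17328878; answer -17328878
Part 4: B3 = -17328878; d = -18; cross terms: (-18*-32 - 26*-28)=1304, (26*-1 - -27*-32)=-890, (-27*-15 - -24*-1)=381, (-24*-28 - -18*-15)=402; twice the area = |1197| = 1197; area = 1197/2; boundary points = 4 + 1 + 1 + 1 = 7; strictly interior points = area - boundary/2 + 1 = 596; answer 596

596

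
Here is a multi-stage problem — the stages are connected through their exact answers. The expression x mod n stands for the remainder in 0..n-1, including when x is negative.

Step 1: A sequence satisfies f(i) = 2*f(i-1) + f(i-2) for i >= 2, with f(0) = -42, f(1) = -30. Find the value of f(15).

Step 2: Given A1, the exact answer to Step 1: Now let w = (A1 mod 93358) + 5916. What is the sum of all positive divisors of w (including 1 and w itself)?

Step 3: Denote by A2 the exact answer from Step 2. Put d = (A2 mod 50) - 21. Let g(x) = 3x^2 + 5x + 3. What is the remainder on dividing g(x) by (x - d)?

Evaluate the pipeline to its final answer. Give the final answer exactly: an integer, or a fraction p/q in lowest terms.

11

Step 1: f(2) = 2*(-30) + 1*(-42) = -102; iterating: f(2)=-102, f(3)=-234, f(4)=-570, f(5)=-1374, f(6)=-3318, f(7)=-8010, f(8)=-19338, f(9)=-46686, f(10)=-112710, f(11)=-272106, f(12)=-656922, f(13)=-1585950, f(14)=-3828822, f(15)=-9243594; answer -9243594
Step 2: A1 = -9243594; w = 98122; 98122 = 2 * 71 * 691; sigma = (1 + 2) * (1 + 71) * (1 + 691) = 3 * 72 * 692 = 149472; answer 149472
Step 3: A2 = 149472; d = 1; remainder = value at the root: 3*(1)^2 + 5*(1)^1 + 3 = (3) + (5) + (3) = 11; answer 11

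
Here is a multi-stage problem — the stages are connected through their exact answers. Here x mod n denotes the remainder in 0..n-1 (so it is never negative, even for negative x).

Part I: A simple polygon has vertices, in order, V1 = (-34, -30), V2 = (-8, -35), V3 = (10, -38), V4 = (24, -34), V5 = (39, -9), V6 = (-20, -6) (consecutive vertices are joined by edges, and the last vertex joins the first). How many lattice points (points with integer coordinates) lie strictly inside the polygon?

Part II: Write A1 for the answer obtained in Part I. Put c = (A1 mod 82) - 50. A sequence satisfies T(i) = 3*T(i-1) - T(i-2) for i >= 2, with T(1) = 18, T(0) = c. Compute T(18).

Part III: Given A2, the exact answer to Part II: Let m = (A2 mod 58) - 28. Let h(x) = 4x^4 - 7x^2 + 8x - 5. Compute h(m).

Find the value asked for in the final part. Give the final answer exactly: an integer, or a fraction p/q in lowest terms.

Part I: cross terms: (-34*-35 - -8*-30)=950, (-8*-38 - 10*-35)=654, (10*-34 - 24*-38)=572, (24*-9 - 39*-34)=1110, (39*-6 - -20*-9)=-414, (-20*-30 - -34*-6)=396; twice the area = |3268| = 3268; area = 1634; boundary points = 1 + 3 + 2 + 5 + 1 + 2 = 14; strictly interior points = area - boundary/2 + 1 = 1628; answer 1628
Part II: A1 = 1628; c = 20; T(2) = 3*(18) - 1*(20) = 34; iterating: T(2)=34, T(3)=84, T(4)=218, T(5)=570, T(6)=1492, T(7)=3906, T(8)=10226, T(9)=26772, T(10)=70090, T(11)=183498, T(12)=480404, T(13)=1257714, T(14)=3292738, T(15)=8620500, T(16)=22568762, T(17)=59085786, T(18)=154688596; answer 154688596
Part III: A2 = 154688596; m = 16; 4*(16)^4 - 7*(16)^2 + 8*(16)^1 - 5 = (262144) + (-1792) + (128) + (-5) = 260475; answer 260475

260475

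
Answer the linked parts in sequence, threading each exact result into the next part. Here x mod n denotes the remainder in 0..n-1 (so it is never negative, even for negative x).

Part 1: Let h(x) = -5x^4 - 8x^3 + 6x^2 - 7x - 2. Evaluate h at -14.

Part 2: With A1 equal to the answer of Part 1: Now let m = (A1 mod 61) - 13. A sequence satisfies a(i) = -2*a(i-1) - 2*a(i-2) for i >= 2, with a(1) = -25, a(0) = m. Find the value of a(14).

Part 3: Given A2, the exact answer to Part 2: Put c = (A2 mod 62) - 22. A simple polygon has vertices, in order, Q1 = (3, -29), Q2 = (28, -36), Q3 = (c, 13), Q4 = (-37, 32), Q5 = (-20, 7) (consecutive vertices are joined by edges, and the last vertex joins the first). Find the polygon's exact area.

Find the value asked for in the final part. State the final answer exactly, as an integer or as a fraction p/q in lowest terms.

Part 1: -5*(-14)^4 - 8*(-14)^3 + 6*(-14)^2 - 7*(-14)^1 - 2 = (-192080) + (21952) + (1176) + (98) + (-2) = -168856; answer -168856
Part 2: A1 = -168856; m = 40; a(2) = -2*(-25) - 2*(40) = -30; iterating: a(2)=-30, a(3)=110, a(4)=-160, a(5)=100, a(6)=120, a(7)=-440, a(8)=640, a(9)=-400, a(10)=-480, a(11)=1760, a(12)=-2560, a(13)=1600, a(14)=1920; answer 1920
Part 3: A2 = 1920; c = 38; cross terms: (3*-36 - 28*-29)=704, (28*13 - 38*-36)=1732, (38*32 - -37*13)=1697, (-37*7 - -20*32)=381, (-20*-29 - 3*7)=559; twice the area = |5073| = 5073; area = 5073/2; answer 5073/2

5073/2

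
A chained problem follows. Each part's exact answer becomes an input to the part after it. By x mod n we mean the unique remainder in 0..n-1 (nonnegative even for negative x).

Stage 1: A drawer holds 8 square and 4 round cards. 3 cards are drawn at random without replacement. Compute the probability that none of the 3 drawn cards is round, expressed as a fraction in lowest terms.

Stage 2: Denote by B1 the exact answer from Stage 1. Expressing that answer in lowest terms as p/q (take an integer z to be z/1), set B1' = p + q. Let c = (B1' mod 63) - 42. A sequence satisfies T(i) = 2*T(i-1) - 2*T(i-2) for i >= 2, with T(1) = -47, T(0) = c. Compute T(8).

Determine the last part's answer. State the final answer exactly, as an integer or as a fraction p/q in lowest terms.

Stage 1: total draws C(12,3) = 220; favorable C(8,3) = 56; P = 14/55; answer 14/55
Stage 2: B1 = 14/55; threaded value p + q = 69; c = -36; T(2) = 2*(-47) - 2*(-36) = -22; iterating: T(2)=-22, T(3)=50, T(4)=144, T(5)=188, T(6)=88, T(7)=-200, T(8)=-576; answer -576

-576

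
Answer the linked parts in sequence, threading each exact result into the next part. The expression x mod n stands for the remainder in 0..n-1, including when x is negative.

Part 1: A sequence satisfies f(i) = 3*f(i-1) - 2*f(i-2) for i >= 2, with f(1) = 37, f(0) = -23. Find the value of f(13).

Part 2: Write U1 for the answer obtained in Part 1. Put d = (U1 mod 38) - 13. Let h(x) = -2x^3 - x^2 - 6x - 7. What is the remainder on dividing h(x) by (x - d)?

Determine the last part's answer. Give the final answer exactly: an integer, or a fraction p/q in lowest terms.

Part 1: f(2) = 3*(37) - 2*(-23) = 157; iterating: f(2)=157, f(3)=397, f(4)=877, f(5)=1837, f(6)=3757, f(7)=7597, f(8)=15277, f(9)=30637, f(10)=61357, f(11)=122797, f(12)=245677, f(13)=491437; answer 491437
Part 2: U1 = 491437; d = 8; remainder = value at the root: -2*(8)^3 - 1*(8)^2 - 6*(8)^1 - 7 = (-1024) + (-64) + (-48) + (-7) = -1143; answer -1143

-1143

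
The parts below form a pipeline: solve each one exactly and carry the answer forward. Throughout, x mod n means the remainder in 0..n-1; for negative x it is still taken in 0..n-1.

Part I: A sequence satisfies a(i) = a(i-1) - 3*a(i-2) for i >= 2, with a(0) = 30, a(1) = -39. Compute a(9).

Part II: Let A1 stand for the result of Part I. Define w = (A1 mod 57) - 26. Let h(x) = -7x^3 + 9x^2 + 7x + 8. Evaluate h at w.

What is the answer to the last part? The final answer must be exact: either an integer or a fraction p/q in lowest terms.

-103567

Part I: a(2) = 1*(-39) - 3*(30) = -129; iterating: a(2)=-129, a(3)=-12, a(4)=375, a(5)=411, a(6)=-714, a(7)=-1947, a(8)=195, a(9)=6036; answer 6036
Part II: A1 = 6036; w = 25; -7*(25)^3 + 9*(25)^2 + 7*(25)^1 + 8 = (-109375) + (5625) + (175) + (8) = -103567; answer -103567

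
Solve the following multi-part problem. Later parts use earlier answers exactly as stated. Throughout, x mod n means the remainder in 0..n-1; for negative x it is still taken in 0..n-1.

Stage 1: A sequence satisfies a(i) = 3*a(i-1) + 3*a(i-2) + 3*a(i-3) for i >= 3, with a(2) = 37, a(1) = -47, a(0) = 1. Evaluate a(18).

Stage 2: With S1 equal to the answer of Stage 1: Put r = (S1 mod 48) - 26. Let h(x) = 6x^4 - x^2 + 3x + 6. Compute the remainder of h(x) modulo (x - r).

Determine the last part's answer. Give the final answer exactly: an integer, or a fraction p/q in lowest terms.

Stage 1: a(3) = 3*(37) + 3*(-47) + 3*(1) = -27; iterating: a(3)=-27, a(4)=-111, a(5)=-303, a(6)=-1323, a(7)=-5211, a(8)=-20511, a(9)=-81135, a(10)=-320571, a(11)=-1266651, a(12)=-5005071, a(13)=-19776879, a(14)=-78145803, a(15)=-308783259, a(16)=-1220117823, a(17)=-4821140655, a(18)=-19050125211; answer -19050125211
Stage 2: S1 = -19050125211; r = -5; remainder = value at the root: 6*(-5)^4 - 1*(-5)^2 + 3*(-5)^1 + 6 = (3750) + (-25) + (-15) + (6) = 3716; answer 3716

3716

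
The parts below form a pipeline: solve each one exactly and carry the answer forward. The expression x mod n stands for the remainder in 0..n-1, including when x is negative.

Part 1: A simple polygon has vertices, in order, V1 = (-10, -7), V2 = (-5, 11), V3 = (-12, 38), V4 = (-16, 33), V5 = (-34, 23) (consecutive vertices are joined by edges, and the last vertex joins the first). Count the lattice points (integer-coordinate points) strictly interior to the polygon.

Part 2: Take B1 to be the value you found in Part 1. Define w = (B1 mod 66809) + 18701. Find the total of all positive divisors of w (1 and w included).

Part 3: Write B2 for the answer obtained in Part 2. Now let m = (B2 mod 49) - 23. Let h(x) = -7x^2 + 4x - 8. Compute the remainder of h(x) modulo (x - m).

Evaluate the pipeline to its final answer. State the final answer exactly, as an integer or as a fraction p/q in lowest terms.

-3308

Part 1: cross terms: (-10*11 - -5*-7)=-145, (-5*38 - -12*11)=-58, (-12*33 - -16*38)=212, (-16*23 - -34*33)=754, (-34*-7 - -10*23)=468; twice the area = |1231| = 1231; area = 1231/2; boundary points = 1 + 1 + 1 + 2 + 6 = 11; strictly interior points = area - boundary/2 + 1 = 611; answer 611
Part 2: B1 = 611; w = 19312; 19312 = 2^4 * 17 * 71; sigma = (1 + 2 + 4 + 8 + 16) * (1 + 17) * (1 + 71) = 31 * 18 * 72 = 40176; answer 40176
Part 3: B2 = 40176; m = 22; remainder = value at the root: -7*(22)^2 + 4*(22)^1 - 8 = (-3388) + (88) + (-8) = -3308; answer -3308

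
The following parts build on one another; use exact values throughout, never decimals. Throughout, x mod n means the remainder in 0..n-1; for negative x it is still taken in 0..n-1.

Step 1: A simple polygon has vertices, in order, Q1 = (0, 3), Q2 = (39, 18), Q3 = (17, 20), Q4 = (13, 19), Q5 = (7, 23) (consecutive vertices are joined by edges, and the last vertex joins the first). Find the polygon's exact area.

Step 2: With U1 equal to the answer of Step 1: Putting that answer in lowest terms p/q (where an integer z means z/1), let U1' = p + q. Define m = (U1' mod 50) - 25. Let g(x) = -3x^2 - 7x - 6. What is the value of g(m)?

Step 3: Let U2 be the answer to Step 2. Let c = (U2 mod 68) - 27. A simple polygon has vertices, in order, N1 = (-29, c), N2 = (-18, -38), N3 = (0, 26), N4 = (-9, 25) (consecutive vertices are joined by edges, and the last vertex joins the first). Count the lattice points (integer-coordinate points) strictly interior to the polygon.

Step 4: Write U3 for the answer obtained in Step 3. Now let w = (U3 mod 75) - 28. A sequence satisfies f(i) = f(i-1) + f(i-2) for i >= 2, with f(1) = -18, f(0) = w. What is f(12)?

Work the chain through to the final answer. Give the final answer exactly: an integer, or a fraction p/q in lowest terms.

-4728

Step 1: cross terms: (0*18 - 39*3)=-117, (39*20 - 17*18)=474, (17*19 - 13*20)=63, (13*23 - 7*19)=166, (7*3 - 0*23)=21; twice the area = |607| = 607; area = 607/2; answer 607/2
Step 2: U1 = 607/2; threaded value p + q = 609; m = -16; -3*(-16)^2 - 7*(-16)^1 - 6 = (-768) + (112) + (-6) = -662; answer -662
Step 3: U2 = -662; c = -9; cross terms: (-29*-38 - -18*-9)=940, (-18*26 - 0*-38)=-468, (0*25 - -9*26)=234, (-9*-9 - -29*25)=806; twice the area = |1512| = 1512; area = 756; boundary points = 1 + 2 + 1 + 2 = 6; strictly interior points = area - boundary/2 + 1 = 754; answer 754
Step 4: U3 = 754; w = -24; f(2) = 1*(-18) + 1*(-24) = -42; iterating: f(2)=-42, f(3)=-60, f(4)=-102, f(5)=-162, f(6)=-264, f(7)=-426, f(8)=-690, f(9)=-1116, f(10)=-1806, f(11)=-2922, f(12)=-4728; answer -4728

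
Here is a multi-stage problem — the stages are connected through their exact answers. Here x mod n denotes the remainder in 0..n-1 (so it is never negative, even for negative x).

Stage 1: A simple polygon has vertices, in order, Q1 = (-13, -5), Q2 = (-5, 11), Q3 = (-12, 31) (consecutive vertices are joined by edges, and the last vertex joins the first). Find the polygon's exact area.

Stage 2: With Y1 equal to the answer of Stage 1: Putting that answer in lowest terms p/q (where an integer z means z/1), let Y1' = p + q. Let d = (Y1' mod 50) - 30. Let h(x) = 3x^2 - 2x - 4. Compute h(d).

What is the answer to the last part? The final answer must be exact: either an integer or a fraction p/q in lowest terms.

Stage 1: cross terms: (-13*11 - -5*-5)=-168, (-5*31 - -12*11)=-23, (-12*-5 - -13*31)=463; twice the area = |272| = 272; area = 136; answer 136
Stage 2: Y1 = 136; threaded value p + q = 137; d = 7; 3*(7)^2 - 2*(7)^1 - 4 = (147) + (-14) + (-4) = 129; answer 129

129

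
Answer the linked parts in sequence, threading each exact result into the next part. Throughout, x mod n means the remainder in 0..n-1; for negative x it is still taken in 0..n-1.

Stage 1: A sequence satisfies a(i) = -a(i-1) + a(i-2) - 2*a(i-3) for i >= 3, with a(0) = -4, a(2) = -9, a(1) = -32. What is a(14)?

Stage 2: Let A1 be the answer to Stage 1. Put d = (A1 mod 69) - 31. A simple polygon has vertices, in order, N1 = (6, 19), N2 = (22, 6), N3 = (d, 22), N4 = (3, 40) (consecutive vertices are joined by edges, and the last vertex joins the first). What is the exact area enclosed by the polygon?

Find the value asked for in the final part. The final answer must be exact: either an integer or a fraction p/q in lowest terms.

Stage 1: a(3) = -1*(-9) + 1*(-32) - 2*(-4) = -15; iterating: a(3)=-15, a(4)=70, a(5)=-67, a(6)=167, a(7)=-374, a(8)=675, a(9)=-1383, a(10)=2806, a(11)=-5539, a(12)=11111, a(13)=-22262, a(14)=44451; answer 44451
Stage 2: A1 = 44451; d = -16; cross terms: (6*6 - 22*19)=-382, (22*22 - -16*6)=580, (-16*40 - 3*22)=-706, (3*19 - 6*40)=-183; twice the area = |-691| = 691; area = 691/2; answer 691/2

691/2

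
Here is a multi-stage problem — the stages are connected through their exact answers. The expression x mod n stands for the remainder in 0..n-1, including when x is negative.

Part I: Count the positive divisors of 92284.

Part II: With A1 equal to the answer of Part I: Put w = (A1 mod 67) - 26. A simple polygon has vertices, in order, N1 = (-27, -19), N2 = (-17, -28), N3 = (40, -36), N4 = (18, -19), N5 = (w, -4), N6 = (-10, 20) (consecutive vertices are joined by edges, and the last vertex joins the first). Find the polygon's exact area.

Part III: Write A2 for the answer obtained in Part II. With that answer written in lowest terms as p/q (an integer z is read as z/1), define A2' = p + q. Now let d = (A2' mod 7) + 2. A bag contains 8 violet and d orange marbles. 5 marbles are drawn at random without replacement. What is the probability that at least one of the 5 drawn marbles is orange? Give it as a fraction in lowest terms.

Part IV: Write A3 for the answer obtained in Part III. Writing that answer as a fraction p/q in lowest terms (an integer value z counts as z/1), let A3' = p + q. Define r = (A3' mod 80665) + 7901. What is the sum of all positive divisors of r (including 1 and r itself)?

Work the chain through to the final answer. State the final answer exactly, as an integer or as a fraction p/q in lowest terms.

Part I: 92284 = 2^2 * 23071; number of divisors = (2+1) * (1+1) = 6; answer 6
Part II: A1 = 6; w = -20; cross terms: (-27*-28 - -17*-19)=433, (-17*-36 - 40*-28)=1732, (40*-19 - 18*-36)=-112, (18*-4 - -20*-19)=-452, (-20*20 - -10*-4)=-440, (-10*-19 - -27*20)=730; twice the area = |1891| = 1891; area = 1891/2; answer 1891/2
Part III: A2 = 1891/2; threaded value p + q = 1893; d = 5; total draws C(13,5) = 1287; complement C(8,5) = 56; favorable 1287 - 56 = 1231; P = 1231/1287; answer 1231/1287
Part IV: A3 = 1231/1287; threaded value p + q = 2518; r = 10419; 10419 = 3 * 23 * 151; sigma = (1 + 3) * (1 + 23) * (1 + 151) = 4 * 24 * 152 = 14592; answer 14592

14592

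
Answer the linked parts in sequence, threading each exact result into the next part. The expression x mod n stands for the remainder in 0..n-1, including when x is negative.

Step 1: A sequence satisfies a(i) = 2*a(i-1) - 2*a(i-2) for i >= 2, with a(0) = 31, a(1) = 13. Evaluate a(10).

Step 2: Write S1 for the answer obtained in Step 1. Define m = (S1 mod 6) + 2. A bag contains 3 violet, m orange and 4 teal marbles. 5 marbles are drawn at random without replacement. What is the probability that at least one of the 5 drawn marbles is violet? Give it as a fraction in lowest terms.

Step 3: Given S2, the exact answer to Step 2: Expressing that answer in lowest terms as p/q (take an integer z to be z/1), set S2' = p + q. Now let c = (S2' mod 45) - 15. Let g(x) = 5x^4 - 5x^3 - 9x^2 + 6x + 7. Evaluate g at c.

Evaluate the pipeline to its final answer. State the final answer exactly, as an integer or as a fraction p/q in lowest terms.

2191079

Step 1: a(2) = 2*(13) - 2*(31) = -36; iterating: a(2)=-36, a(3)=-98, a(4)=-124, a(5)=-52, a(6)=144, a(7)=392, a(8)=496, a(9)=208, a(10)=-576; answer -576
Step 2: S1 = -576; m = 2; total draws C(9,5) = 126; complement C(6,5) = 6; favorable 126 - 6 = 120; P = 20/21; answer 20/21
Step 3: S2 = 20/21; threaded value p + q = 41; c = 26; 5*(26)^4 - 5*(26)^3 - 9*(26)^2 + 6*(26)^1 + 7 = (2284880) + (-87880) + (-6084) + (156) + (7) = 2191079; answer 2191079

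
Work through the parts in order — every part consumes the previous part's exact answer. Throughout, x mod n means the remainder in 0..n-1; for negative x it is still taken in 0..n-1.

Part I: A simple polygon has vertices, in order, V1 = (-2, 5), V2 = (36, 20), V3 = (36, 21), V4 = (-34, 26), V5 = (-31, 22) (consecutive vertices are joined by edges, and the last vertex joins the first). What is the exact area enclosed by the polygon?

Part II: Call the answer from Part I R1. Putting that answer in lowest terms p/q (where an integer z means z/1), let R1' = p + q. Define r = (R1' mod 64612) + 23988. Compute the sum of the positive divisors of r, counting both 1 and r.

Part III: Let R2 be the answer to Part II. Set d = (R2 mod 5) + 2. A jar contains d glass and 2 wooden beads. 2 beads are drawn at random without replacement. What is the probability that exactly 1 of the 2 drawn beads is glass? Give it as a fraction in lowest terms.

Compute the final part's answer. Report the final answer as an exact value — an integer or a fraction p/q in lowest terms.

2/3

Part I: cross terms: (-2*20 - 36*5)=-220, (36*21 - 36*20)=36, (36*26 - -34*21)=1650, (-34*22 - -31*26)=58, (-31*5 - -2*22)=-111; twice the area = |1413| = 1413; area = 1413/2; answer 1413/2
Part II: R1 = 1413/2; threaded value p + q = 1415; r = 25403; 25403 = 7 * 19 * 191; sigma = (1 + 7) * (1 + 19) * (1 + 191) = 8 * 20 * 192 = 30720; answer 30720
Part III: R2 = 30720; d = 2; total draws C(4,2) = 6; favorable C(2,1)*C(2,1) = 4; P = 2/3; answer 2/3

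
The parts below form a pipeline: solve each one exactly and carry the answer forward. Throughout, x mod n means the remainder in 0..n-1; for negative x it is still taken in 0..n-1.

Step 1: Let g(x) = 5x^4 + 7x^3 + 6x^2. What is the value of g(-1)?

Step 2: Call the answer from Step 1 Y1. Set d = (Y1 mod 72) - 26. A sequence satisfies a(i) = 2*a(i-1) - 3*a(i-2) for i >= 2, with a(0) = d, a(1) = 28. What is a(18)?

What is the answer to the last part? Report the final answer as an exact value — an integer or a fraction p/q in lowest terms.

Step 1: 5*(-1)^4 + 7*(-1)^3 + 6*(-1)^2 = (5) + (-7) + (6) = 4; answer 4
Step 2: Y1 = 4; d = -22; a(2) = 2*(28) - 3*(-22) = 122; iterating: a(2)=122, a(3)=160, a(4)=-46, a(5)=-572, a(6)=-1006, a(7)=-296, a(8)=2426, a(9)=5740, a(10)=4202, a(11)=-8816, a(12)=-30238, a(13)=-34028, a(14)=22658, a(15)=147400, a(16)=226826, a(17)=11452, a(18)=-657574; answer -657574

-657574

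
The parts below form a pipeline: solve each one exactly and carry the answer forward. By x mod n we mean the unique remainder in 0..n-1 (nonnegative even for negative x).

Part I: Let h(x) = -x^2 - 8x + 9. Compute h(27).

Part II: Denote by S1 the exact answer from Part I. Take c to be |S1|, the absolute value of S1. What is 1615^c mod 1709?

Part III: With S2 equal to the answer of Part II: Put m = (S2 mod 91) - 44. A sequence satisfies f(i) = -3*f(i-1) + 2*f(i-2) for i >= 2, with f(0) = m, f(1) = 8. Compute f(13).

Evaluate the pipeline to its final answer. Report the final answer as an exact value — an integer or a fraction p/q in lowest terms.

Part I: -1*(27)^2 - 8*(27)^1 + 9 = (-729) + (-216) + (9) = -936; answer -936
Part II: S1 = -936; c = 936; squarings mod 1709: 1615^1=1615, 1615^2=291, 1615^4=940, 1615^8=47, 1615^16=500, 1615^32=486, 1615^64=354, 1615^128=559, 1615^256=1443, 1615^512=687; 1615^936 = 1615^8 * 1615^32 * 1615^128 * 1615^256 * 1615^512 = 551 (mod 1709); answer 551
Part III: S2 = 551; m = -39; f(2) = -3*(8) + 2*(-39) = -102; iterating: f(2)=-102, f(3)=322, f(4)=-1170, f(5)=4154, f(6)=-14802, f(7)=52714, f(8)=-187746, f(9)=668666, f(10)=-2381490, f(11)=8481802, f(12)=-30208386, f(13)=107588762; answer 107588762

107588762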